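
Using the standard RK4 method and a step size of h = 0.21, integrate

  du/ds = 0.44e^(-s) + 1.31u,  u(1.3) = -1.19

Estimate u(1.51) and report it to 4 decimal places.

RK4: k1 = f(s_n, u_n); k2 = f(s_n + h/2, u_n + (h/2)·k1); k3 = f(s_n + h/2, u_n + (h/2)·k2); k4 = f(s_n + h, u_n + h·k3); u_{n+1} = u_n + (h/6)·(k1 + 2k2 + 2k3 + k4).
s=1.300000, u=-1.190000:
  k1 = f(1.300000, -1.190000) = -1.438986
  k2 = f(1.405000, -1.341094) = -1.648871
  k3 = f(1.405000, -1.363131) = -1.677741
  k4 = f(1.510000, -1.542326) = -1.923246
  u ← -1.190000 + (0.21/6)·(k1 + 2k2 + 2k3 + k4) = -1.540541
u(1.51) ≈ -1.5405

-1.5405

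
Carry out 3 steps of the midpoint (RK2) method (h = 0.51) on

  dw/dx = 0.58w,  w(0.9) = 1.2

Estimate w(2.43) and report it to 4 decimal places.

2.8844

Midpoint: k1 = f(x_n, w_n); k2 = f(x_n + h/2, w_n + (h/2)·k1); w_{n+1} = w_n + h·k2.
x=0.900000, w=1.200000:
  k1 = f(0.900000, 1.200000) = 0.696000
  k2 = f(1.155000, 1.377480) = 0.798938
  w ← 1.200000 + 0.51·0.798938 = 1.607459
x=1.410000, w=1.607459:
  k1 = f(1.410000, 1.607459) = 0.932326
  k2 = f(1.665000, 1.845202) = 1.070217
  w ← 1.607459 + 0.51·1.070217 = 2.153269
x=1.920000, w=2.153269:
  k1 = f(1.920000, 2.153269) = 1.248896
  k2 = f(2.175000, 2.471738) = 1.433608
  w ← 2.153269 + 0.51·1.433608 = 2.884409
w(2.43) ≈ 2.8844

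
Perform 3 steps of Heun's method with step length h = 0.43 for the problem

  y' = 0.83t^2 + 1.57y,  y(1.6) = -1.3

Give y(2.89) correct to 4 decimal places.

Heun: k1 = f(t_n, y_n); k2 = f(t_n + h, y_n + h·k1); y_{n+1} = y_n + (h/2)·(k1 + k2).
t=1.600000, y=-1.300000:
  k1 = f(1.600000, -1.300000) = 0.083800
  k2 = f(2.030000, -1.263966) = 1.435920
  y ← -1.300000 + (0.43/2)·(0.083800 + 1.435920) = -0.973260
t=2.030000, y=-0.973260:
  k1 = f(2.030000, -0.973260) = 1.892329
  k2 = f(2.460000, -0.159559) = 4.772321
  y ← -0.973260 + (0.43/2)·(1.892329 + 4.772321) = 0.459639
t=2.460000, y=0.459639:
  k1 = f(2.460000, 0.459639) = 5.744462
  k2 = f(2.890000, 2.929758) = 11.531963
  y ← 0.459639 + (0.43/2)·(5.744462 + 11.531963) = 4.174071
y(2.89) ≈ 4.1741

4.1741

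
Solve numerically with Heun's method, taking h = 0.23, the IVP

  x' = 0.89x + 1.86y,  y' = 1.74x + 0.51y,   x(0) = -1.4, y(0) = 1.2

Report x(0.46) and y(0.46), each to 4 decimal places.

-1.2277, 0.3933

Heun on (x,y): k1 = f(t_n, state_n); k2 = f(t_n + h, state_n + h·k1); state_{n+1} = state_n + (h/2)·(k1 + k2).
0.000000: (-1.400000, 1.200000)
  k1 = (0.986000, -1.824000)
  predictor → (-1.173220, 0.780480)
  k2 = (0.407527, -1.643358)
  → (-1.239744, 0.801254)
0.230000: (-1.239744, 0.801254)
  k1 = (0.386960, -1.748516)
  predictor → (-1.150744, 0.399095)
  k2 = (-0.281845, -1.798755)
  → (-1.227656, 0.393318)
(x(0.46), y(0.46)) ≈ (-1.2277, 0.3933)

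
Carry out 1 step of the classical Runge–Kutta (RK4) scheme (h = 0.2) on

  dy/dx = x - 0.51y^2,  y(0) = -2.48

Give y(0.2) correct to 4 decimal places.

RK4: k1 = f(x_n, y_n); k2 = f(x_n + h/2, y_n + (h/2)·k1); k3 = f(x_n + h/2, y_n + (h/2)·k2); k4 = f(x_n + h, y_n + h·k3); y_{n+1} = y_n + (h/6)·(k1 + 2k2 + 2k3 + k4).
x=0.000000, y=-2.480000:
  k1 = f(0.000000, -2.480000) = -3.136704
  k2 = f(0.100000, -2.793670) = -3.880343
  k3 = f(0.100000, -2.868034) = -4.095067
  k4 = f(0.200000, -3.299013) = -5.350579
  y ← -2.480000 + (0.2/6)·(k1 + 2k2 + 2k3 + k4) = -3.294603
y(0.2) ≈ -3.2946

-3.2946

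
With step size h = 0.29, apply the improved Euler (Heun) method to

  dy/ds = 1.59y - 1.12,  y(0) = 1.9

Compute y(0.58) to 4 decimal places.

Heun: k1 = f(s_n, y_n); k2 = f(s_n + h, y_n + h·k1); y_{n+1} = y_n + (h/2)·(k1 + k2).
s=0.000000, y=1.900000:
  k1 = f(0.000000, 1.900000) = 1.901000
  k2 = f(0.290000, 2.451290) = 2.777551
  y ← 1.900000 + (0.29/2)·(1.901000 + 2.777551) = 2.578390
s=0.290000, y=2.578390:
  k1 = f(0.290000, 2.578390) = 2.979640
  k2 = f(0.580000, 3.442485) = 4.353552
  y ← 2.578390 + (0.29/2)·(2.979640 + 4.353552) = 3.641703
y(0.58) ≈ 3.6417

3.6417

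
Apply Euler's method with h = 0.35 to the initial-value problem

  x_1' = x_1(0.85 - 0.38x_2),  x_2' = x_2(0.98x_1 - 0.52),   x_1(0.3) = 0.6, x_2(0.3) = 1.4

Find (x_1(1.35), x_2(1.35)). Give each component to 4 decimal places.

0.8103, 1.6070

Euler on (x_1,x_2): x_1_{n+1} = x_1_n + h·x_1', x_2_{n+1} = x_2_n + h·x_2'.
0.300000: (0.600000, 1.400000); f=(0.190800, 0.095200) → (0.666780, 1.433320)
0.650000: (0.666780, 1.433320); f=(0.203594, 0.191269) → (0.738038, 1.500264)
1.000000: (0.738038, 1.500264); f=(0.206577, 0.304969) → (0.810340, 1.607003)
(x_1(1.35), x_2(1.35)) ≈ (0.8103, 1.6070)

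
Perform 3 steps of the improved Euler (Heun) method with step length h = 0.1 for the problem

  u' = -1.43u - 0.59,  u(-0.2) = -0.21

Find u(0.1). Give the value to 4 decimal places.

-0.2805

Heun: k1 = f(t_n, u_n); k2 = f(t_n + h, u_n + h·k1); u_{n+1} = u_n + (h/2)·(k1 + k2).
t=-0.200000, u=-0.210000:
  k1 = f(-0.200000, -0.210000) = -0.289700
  k2 = f(-0.100000, -0.238970) = -0.248273
  u ← -0.210000 + (0.1/2)·(-0.289700 + (-0.248273)) = -0.236899
t=-0.100000, u=-0.236899:
  k1 = f(-0.100000, -0.236899) = -0.251235
  k2 = f(0.000000, -0.262022) = -0.215308
  u ← -0.236899 + (0.1/2)·(-0.251235 + (-0.215308)) = -0.260226
t=0.000000, u=-0.260226:
  k1 = f(0.000000, -0.260226) = -0.217877
  k2 = f(0.100000, -0.282014) = -0.186721
  u ← -0.260226 + (0.1/2)·(-0.217877 + (-0.186721)) = -0.280456
u(0.1) ≈ -0.2805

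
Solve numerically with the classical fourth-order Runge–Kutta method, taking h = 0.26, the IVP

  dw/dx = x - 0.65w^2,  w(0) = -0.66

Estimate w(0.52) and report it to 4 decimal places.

RK4: k1 = f(x_n, w_n); k2 = f(x_n + h/2, w_n + (h/2)·k1); k3 = f(x_n + h/2, w_n + (h/2)·k2); k4 = f(x_n + h, w_n + h·k3); w_{n+1} = w_n + (h/6)·(k1 + 2k2 + 2k3 + k4).
x=0.000000, w=-0.660000:
  k1 = f(0.000000, -0.660000) = -0.283140
  k2 = f(0.130000, -0.696808) = -0.185602
  k3 = f(0.130000, -0.684128) = -0.174220
  k4 = f(0.260000, -0.705297) = -0.063339
  w ← -0.660000 + (0.26/6)·(k1 + 2k2 + 2k3 + k4) = -0.706199
x=0.260000, w=-0.706199:
  k1 = f(0.260000, -0.706199) = -0.064166
  k2 = f(0.390000, -0.714540) = 0.058131
  k3 = f(0.390000, -0.698642) = 0.072735
  k4 = f(0.520000, -0.687288) = 0.212963
  w ← -0.706199 + (0.26/6)·(k1 + 2k2 + 2k3 + k4) = -0.688409
w(0.52) ≈ -0.6884

-0.6884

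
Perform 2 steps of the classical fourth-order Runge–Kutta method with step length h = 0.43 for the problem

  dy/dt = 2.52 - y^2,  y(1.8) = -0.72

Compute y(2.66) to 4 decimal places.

1.1119

RK4: k1 = f(t_n, y_n); k2 = f(t_n + h/2, y_n + (h/2)·k1); k3 = f(t_n + h/2, y_n + (h/2)·k2); k4 = f(t_n + h, y_n + h·k3); y_{n+1} = y_n + (h/6)·(k1 + 2k2 + 2k3 + k4).
t=1.800000, y=-0.720000:
  k1 = f(1.800000, -0.720000) = 2.001600
  k2 = f(2.015000, -0.289656) = 2.436099
  k3 = f(2.015000, -0.196239) = 2.481490
  k4 = f(2.230000, 0.347041) = 2.399563
  y ← -0.720000 + (0.43/6)·(k1 + 2k2 + 2k3 + k4) = 0.300271
t=2.230000, y=0.300271:
  k1 = f(2.230000, 0.300271) = 2.429837
  k2 = f(2.445000, 0.822686) = 1.843187
  k3 = f(2.445000, 0.696556) = 2.034809
  k4 = f(2.660000, 1.175239) = 1.138813
  y ← 0.300271 + (0.43/6)·(k1 + 2k2 + 2k3 + k4) = 1.111871
y(2.66) ≈ 1.1119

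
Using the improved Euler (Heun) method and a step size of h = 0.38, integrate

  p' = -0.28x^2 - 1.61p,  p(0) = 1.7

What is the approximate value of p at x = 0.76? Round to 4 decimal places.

0.5246

Heun: k1 = f(x_n, p_n); k2 = f(x_n + h, p_n + h·k1); p_{n+1} = p_n + (h/2)·(k1 + k2).
x=0.000000, p=1.700000:
  k1 = f(0.000000, 1.700000) = -2.737000
  k2 = f(0.380000, 0.659940) = -1.102935
  p ← 1.700000 + (0.38/2)·(-2.737000 + (-1.102935)) = 0.970412
x=0.380000, p=0.970412:
  k1 = f(0.380000, 0.970412) = -1.602796
  k2 = f(0.760000, 0.361350) = -0.743501
  p ← 0.970412 + (0.38/2)·(-1.602796 + (-0.743501)) = 0.524616
p(0.76) ≈ 0.5246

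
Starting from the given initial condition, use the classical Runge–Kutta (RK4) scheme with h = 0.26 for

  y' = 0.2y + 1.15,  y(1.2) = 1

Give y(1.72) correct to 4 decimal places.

1.7398

RK4: k1 = f(s_n, y_n); k2 = f(s_n + h/2, y_n + (h/2)·k1); k3 = f(s_n + h/2, y_n + (h/2)·k2); k4 = f(s_n + h, y_n + h·k3); y_{n+1} = y_n + (h/6)·(k1 + 2k2 + 2k3 + k4).
s=1.200000, y=1.000000:
  k1 = f(1.200000, 1.000000) = 1.350000
  k2 = f(1.330000, 1.175500) = 1.385100
  k3 = f(1.330000, 1.180063) = 1.386013
  k4 = f(1.460000, 1.360363) = 1.422073
  y ← 1.000000 + (0.26/6)·(k1 + 2k2 + 2k3 + k4) = 1.360286
s=1.460000, y=1.360286:
  k1 = f(1.460000, 1.360286) = 1.422057
  k2 = f(1.590000, 1.545154) = 1.459031
  k3 = f(1.590000, 1.549960) = 1.459992
  k4 = f(1.720000, 1.739884) = 1.497977
  y ← 1.360286 + (0.26/6)·(k1 + 2k2 + 2k3 + k4) = 1.739803
y(1.72) ≈ 1.7398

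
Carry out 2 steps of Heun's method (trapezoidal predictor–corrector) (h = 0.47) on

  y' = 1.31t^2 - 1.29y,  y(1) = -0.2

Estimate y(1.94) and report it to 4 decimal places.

Heun: k1 = f(t_n, y_n); k2 = f(t_n + h, y_n + h·k1); y_{n+1} = y_n + (h/2)·(k1 + k2).
t=1.000000, y=-0.200000:
  k1 = f(1.000000, -0.200000) = 1.568000
  k2 = f(1.470000, 0.536960) = 2.138101
  y ← -0.200000 + (0.47/2)·(1.568000 + 2.138101) = 0.670934
t=1.470000, y=0.670934:
  k1 = f(1.470000, 0.670934) = 1.965275
  k2 = f(1.940000, 1.594613) = 2.873266
  y ← 0.670934 + (0.47/2)·(1.965275 + 2.873266) = 1.807991
y(1.94) ≈ 1.8080

1.8080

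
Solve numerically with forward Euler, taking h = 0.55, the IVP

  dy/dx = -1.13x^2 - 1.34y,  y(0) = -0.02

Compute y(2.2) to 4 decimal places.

-1.9029

Euler: y_{n+1} = y_n + h·f(x_n, y_n).
x=0.000000, y=-0.020000: f=0.026800 → y ← -0.020000 + 0.55·0.026800 = -0.005260
x=0.550000, y=-0.005260: f=-0.334777 → y ← -0.005260 + 0.55·(-0.334777) = -0.189387
x=1.100000, y=-0.189387: f=-1.113521 → y ← -0.189387 + 0.55·(-1.113521) = -0.801824
x=1.650000, y=-0.801824: f=-2.001981 → y ← -0.801824 + 0.55·(-2.001981) = -1.902913
y(2.2) ≈ -1.9029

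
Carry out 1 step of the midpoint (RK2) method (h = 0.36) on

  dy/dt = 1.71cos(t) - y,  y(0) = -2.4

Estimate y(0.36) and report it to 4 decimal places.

Midpoint: k1 = f(t_n, y_n); k2 = f(t_n + h/2, y_n + (h/2)·k1); y_{n+1} = y_n + h·k2.
t=0.000000, y=-2.400000:
  k1 = f(0.000000, -2.400000) = 4.110000
  k2 = f(0.180000, -1.660200) = 3.342573
  y ← -2.400000 + 0.36·3.342573 = -1.196674
y(0.36) ≈ -1.1967

-1.1967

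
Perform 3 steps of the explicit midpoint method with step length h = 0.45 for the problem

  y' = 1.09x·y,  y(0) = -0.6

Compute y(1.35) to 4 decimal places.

Midpoint: k1 = f(x_n, y_n); k2 = f(x_n + h/2, y_n + (h/2)·k1); y_{n+1} = y_n + h·k2.
x=0.000000, y=-0.600000:
  k1 = f(0.000000, -0.600000) = 0.000000
  k2 = f(0.225000, -0.600000) = -0.147150
  y ← -0.600000 + 0.45·(-0.147150) = -0.666218
x=0.450000, y=-0.666218:
  k1 = f(0.450000, -0.666218) = -0.326780
  k2 = f(0.675000, -0.739743) = -0.544266
  y ← -0.666218 + 0.45·(-0.544266) = -0.911137
x=0.900000, y=-0.911137:
  k1 = f(0.900000, -0.911137) = -0.893826
  k2 = f(1.125000, -1.112248) = -1.363894
  y ← -0.911137 + 0.45·(-1.363894) = -1.524889
y(1.35) ≈ -1.5249

-1.5249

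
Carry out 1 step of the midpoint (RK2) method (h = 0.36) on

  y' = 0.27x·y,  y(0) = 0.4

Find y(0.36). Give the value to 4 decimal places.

Midpoint: k1 = f(x_n, y_n); k2 = f(x_n + h/2, y_n + (h/2)·k1); y_{n+1} = y_n + h·k2.
x=0.000000, y=0.400000:
  k1 = f(0.000000, 0.400000) = 0.000000
  k2 = f(0.180000, 0.400000) = 0.019440
  y ← 0.400000 + 0.36·0.019440 = 0.406998
y(0.36) ≈ 0.4070

0.4070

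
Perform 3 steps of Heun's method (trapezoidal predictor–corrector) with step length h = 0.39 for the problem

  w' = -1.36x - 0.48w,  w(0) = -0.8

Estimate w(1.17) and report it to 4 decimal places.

Heun: k1 = f(x_n, w_n); k2 = f(x_n + h, w_n + h·k1); w_{n+1} = w_n + (h/2)·(k1 + k2).
x=0.000000, w=-0.800000:
  k1 = f(0.000000, -0.800000) = 0.384000
  k2 = f(0.390000, -0.650240) = -0.218285
  w ← -0.800000 + (0.39/2)·(0.384000 + (-0.218285)) = -0.767686
x=0.390000, w=-0.767686:
  k1 = f(0.390000, -0.767686) = -0.161911
  k2 = f(0.780000, -0.830831) = -0.662001
  w ← -0.767686 + (0.39/2)·(-0.161911 + (-0.662001)) = -0.928348
x=0.780000, w=-0.928348:
  k1 = f(0.780000, -0.928348) = -0.615193
  k2 = f(1.170000, -1.168274) = -1.030429
  w ← -0.928348 + (0.39/2)·(-0.615193 + (-1.030429)) = -1.249245
w(1.17) ≈ -1.2492

-1.2492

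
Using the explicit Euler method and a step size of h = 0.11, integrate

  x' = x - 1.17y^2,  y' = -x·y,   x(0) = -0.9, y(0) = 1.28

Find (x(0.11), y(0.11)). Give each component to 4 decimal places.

Euler on (x,y): x_{n+1} = x_n + h·x', y_{n+1} = y_n + h·y'.
0.000000: (-0.900000, 1.280000); f=(-2.816928, 1.152000) → (-1.209862, 1.406720)
(x(0.11), y(0.11)) ≈ (-1.2099, 1.4067)

-1.2099, 1.4067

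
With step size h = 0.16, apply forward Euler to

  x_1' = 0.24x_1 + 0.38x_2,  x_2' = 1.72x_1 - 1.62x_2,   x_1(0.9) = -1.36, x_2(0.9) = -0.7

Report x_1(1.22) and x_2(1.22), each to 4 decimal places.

Euler on (x_1,x_2): x_1_{n+1} = x_1_n + h·x_1', x_2_{n+1} = x_2_n + h·x_2'.
0.900000: (-1.360000, -0.700000); f=(-0.592400, -1.205200) → (-1.454784, -0.892832)
1.060000: (-1.454784, -0.892832); f=(-0.688424, -1.055841) → (-1.564932, -1.061767)
(x_1(1.22), x_2(1.22)) ≈ (-1.5649, -1.0618)

-1.5649, -1.0618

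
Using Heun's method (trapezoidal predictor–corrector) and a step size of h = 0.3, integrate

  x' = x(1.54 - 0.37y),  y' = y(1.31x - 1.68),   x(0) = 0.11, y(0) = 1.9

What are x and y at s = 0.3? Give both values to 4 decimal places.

Heun on (x,y): k1 = f(s_n, state_n); k2 = f(s_n + h, state_n + h·k1); state_{n+1} = state_n + (h/2)·(k1 + k2).
0.000000: (0.110000, 1.900000)
  k1 = (0.092070, -2.918210)
  predictor → (0.137621, 1.024537)
  k2 = (0.159767, -1.536515)
  → (0.147776, 1.231791)
(x(0.3), y(0.3)) ≈ (0.1478, 1.2318)

0.1478, 1.2318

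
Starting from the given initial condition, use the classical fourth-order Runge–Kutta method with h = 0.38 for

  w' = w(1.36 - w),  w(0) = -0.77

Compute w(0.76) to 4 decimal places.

RK4: k1 = f(s_n, w_n); k2 = f(s_n + h/2, w_n + (h/2)·k1); k3 = f(s_n + h/2, w_n + (h/2)·k2); k4 = f(s_n + h, w_n + h·k3); w_{n+1} = w_n + (h/6)·(k1 + 2k2 + 2k3 + k4).
s=0.000000, w=-0.770000:
  k1 = f(0.000000, -0.770000) = -1.640100
  k2 = f(0.190000, -1.081619) = -2.640902
  k3 = f(0.190000, -1.271771) = -3.347011
  k4 = f(0.380000, -2.041864) = -6.946145
  w ← -0.770000 + (0.38/6)·(k1 + 2k2 + 2k3 + k4) = -2.072264
s=0.380000, w=-2.072264:
  k1 = f(0.380000, -2.072264) = -7.112560
  k2 = f(0.570000, -3.423651) = -16.377550
  k3 = f(0.570000, -5.183999) = -33.924083
  k4 = f(0.760000, -14.963416) = -244.254062
  w ← -2.072264 + (0.38/6)·(k1 + 2k2 + 2k3 + k4) = -24.363691
w(0.76) ≈ -24.3637

-24.3637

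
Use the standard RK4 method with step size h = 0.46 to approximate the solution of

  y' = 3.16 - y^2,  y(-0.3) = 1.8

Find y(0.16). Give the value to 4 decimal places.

RK4: k1 = f(t_n, y_n); k2 = f(t_n + h/2, y_n + (h/2)·k1); k3 = f(t_n + h/2, y_n + (h/2)·k2); k4 = f(t_n + h, y_n + h·k3); y_{n+1} = y_n + (h/6)·(k1 + 2k2 + 2k3 + k4).
t=-0.300000, y=1.800000:
  k1 = f(-0.300000, 1.800000) = -0.080000
  k2 = f(-0.070000, 1.781600) = -0.014099
  k3 = f(-0.070000, 1.796757) = -0.068337
  k4 = f(0.160000, 1.768565) = 0.032178
  y ← 1.800000 + (0.46/6)·(k1 + 2k2 + 2k3 + k4) = 1.783694
y(0.16) ≈ 1.7837

1.7837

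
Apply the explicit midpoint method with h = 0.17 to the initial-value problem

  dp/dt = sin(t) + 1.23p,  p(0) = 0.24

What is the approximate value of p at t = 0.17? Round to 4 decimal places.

Midpoint: k1 = f(t_n, p_n); k2 = f(t_n + h/2, p_n + (h/2)·k1); p_{n+1} = p_n + h·k2.
t=0.000000, p=0.240000:
  k1 = f(0.000000, 0.240000) = 0.295200
  k2 = f(0.085000, 0.265092) = 0.410961
  p ← 0.240000 + 0.17·0.410961 = 0.309863
p(0.17) ≈ 0.3099

0.3099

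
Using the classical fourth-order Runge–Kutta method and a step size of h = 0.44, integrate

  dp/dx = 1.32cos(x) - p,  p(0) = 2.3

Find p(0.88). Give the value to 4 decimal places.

1.6095

RK4: k1 = f(x_n, p_n); k2 = f(x_n + h/2, p_n + (h/2)·k1); k3 = f(x_n + h/2, p_n + (h/2)·k2); k4 = f(x_n + h, p_n + h·k3); p_{n+1} = p_n + (h/6)·(k1 + 2k2 + 2k3 + k4).
x=0.000000, p=2.300000:
  k1 = f(0.000000, 2.300000) = -0.980000
  k2 = f(0.220000, 2.084400) = -0.796215
  k3 = f(0.220000, 2.124833) = -0.836648
  k4 = f(0.440000, 1.931875) = -0.737603
  p ← 2.300000 + (0.44/6)·(k1 + 2k2 + 2k3 + k4) = 1.934556
x=0.440000, p=1.934556:
  k1 = f(0.440000, 1.934556) = -0.740284
  k2 = f(0.660000, 1.771693) = -0.728904
  k3 = f(0.660000, 1.774197) = -0.731407
  k4 = f(0.880000, 1.612737) = -0.771697
  p ← 1.934556 + (0.44/6)·(k1 + 2k2 + 2k3 + k4) = 1.609498
p(0.88) ≈ 1.6095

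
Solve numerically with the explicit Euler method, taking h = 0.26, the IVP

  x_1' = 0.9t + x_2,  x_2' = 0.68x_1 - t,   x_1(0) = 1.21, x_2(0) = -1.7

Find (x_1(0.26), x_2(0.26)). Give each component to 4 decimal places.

Euler on (x_1,x_2): x_1_{n+1} = x_1_n + h·x_1', x_2_{n+1} = x_2_n + h·x_2'.
0.000000: (1.210000, -1.700000); f=(-1.700000, 0.822800) → (0.768000, -1.486072)
(x_1(0.26), x_2(0.26)) ≈ (0.7680, -1.4861)

0.7680, -1.4861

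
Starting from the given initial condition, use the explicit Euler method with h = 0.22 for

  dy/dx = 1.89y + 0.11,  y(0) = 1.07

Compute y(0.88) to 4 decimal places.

4.4749

Euler: y_{n+1} = y_n + h·f(x_n, y_n).
x=0.000000, y=1.070000: f=2.132300 → y ← 1.070000 + 0.22·2.132300 = 1.539106
x=0.220000, y=1.539106: f=3.018910 → y ← 1.539106 + 0.22·3.018910 = 2.203266
x=0.440000, y=2.203266: f=4.274173 → y ← 2.203266 + 0.22·4.274173 = 3.143584
x=0.660000, y=3.143584: f=6.051375 → y ← 3.143584 + 0.22·6.051375 = 4.474887
y(0.88) ≈ 4.4749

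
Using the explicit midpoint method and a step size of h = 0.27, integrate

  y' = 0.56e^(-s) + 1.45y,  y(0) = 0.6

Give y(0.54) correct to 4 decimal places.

Midpoint: k1 = f(s_n, y_n); k2 = f(s_n + h/2, y_n + (h/2)·k1); y_{n+1} = y_n + h·k2.
s=0.000000, y=0.600000:
  k1 = f(0.000000, 0.600000) = 1.430000
  k2 = f(0.135000, 0.793050) = 1.639203
  y ← 0.600000 + 0.27·1.639203 = 1.042585
s=0.270000, y=1.042585:
  k1 = f(0.270000, 1.042585) = 1.939241
  k2 = f(0.405000, 1.304382) = 2.264862
  y ← 1.042585 + 0.27·2.264862 = 1.654098
y(0.54) ≈ 1.6541

1.6541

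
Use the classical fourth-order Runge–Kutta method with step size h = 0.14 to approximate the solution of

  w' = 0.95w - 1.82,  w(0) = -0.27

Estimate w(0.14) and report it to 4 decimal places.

RK4: k1 = f(t_n, w_n); k2 = f(t_n + h/2, w_n + (h/2)·k1); k3 = f(t_n + h/2, w_n + (h/2)·k2); k4 = f(t_n + h, w_n + h·k3); w_{n+1} = w_n + (h/6)·(k1 + 2k2 + 2k3 + k4).
t=0.000000, w=-0.270000:
  k1 = f(0.000000, -0.270000) = -2.076500
  k2 = f(0.070000, -0.415355) = -2.214587
  k3 = f(0.070000, -0.425021) = -2.223770
  k4 = f(0.140000, -0.581328) = -2.372261
  w ← -0.270000 + (0.14/6)·(k1 + 2k2 + 2k3 + k4) = -0.580928
w(0.14) ≈ -0.5809

-0.5809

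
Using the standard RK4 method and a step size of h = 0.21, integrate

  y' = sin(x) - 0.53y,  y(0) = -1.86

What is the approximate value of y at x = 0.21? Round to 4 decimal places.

RK4: k1 = f(x_n, y_n); k2 = f(x_n + h/2, y_n + (h/2)·k1); k3 = f(x_n + h/2, y_n + (h/2)·k2); k4 = f(x_n + h, y_n + h·k3); y_{n+1} = y_n + (h/6)·(k1 + 2k2 + 2k3 + k4).
x=0.000000, y=-1.860000:
  k1 = f(0.000000, -1.860000) = 0.985800
  k2 = f(0.105000, -1.756491) = 1.035747
  k3 = f(0.105000, -1.751247) = 1.032968
  k4 = f(0.210000, -1.643077) = 1.079291
  y ← -1.860000 + (0.21/6)·(k1 + 2k2 + 2k3 + k4) = -1.642912
y(0.21) ≈ -1.6429

-1.6429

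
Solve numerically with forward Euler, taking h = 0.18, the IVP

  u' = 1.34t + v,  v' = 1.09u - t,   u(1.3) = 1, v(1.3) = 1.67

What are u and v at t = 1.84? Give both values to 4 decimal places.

Euler on (u,v): u_{n+1} = u_n + h·u', v_{n+1} = v_n + h·v'.
1.300000: (1.000000, 1.670000); f=(3.412000, -0.210000) → (1.614160, 1.632200)
1.480000: (1.614160, 1.632200); f=(3.615400, 0.279434) → (2.264932, 1.682498)
1.660000: (2.264932, 1.682498); f=(3.906898, 0.808776) → (2.968174, 1.828078)
(u(1.84), v(1.84)) ≈ (2.9682, 1.8281)

2.9682, 1.8281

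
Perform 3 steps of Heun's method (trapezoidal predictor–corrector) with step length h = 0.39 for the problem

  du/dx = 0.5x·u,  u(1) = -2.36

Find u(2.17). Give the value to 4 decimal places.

-5.8792

Heun: k1 = f(x_n, u_n); k2 = f(x_n + h, u_n + h·k1); u_{n+1} = u_n + (h/2)·(k1 + k2).
x=1.000000, u=-2.360000:
  k1 = f(1.000000, -2.360000) = -1.180000
  k2 = f(1.390000, -2.820200) = -1.960039
  u ← -2.360000 + (0.39/2)·(-1.180000 + (-1.960039)) = -2.972308
x=1.390000, u=-2.972308:
  k1 = f(1.390000, -2.972308) = -2.065754
  k2 = f(1.780000, -3.777952) = -3.362377
  u ← -2.972308 + (0.39/2)·(-2.065754 + (-3.362377)) = -4.030793
x=1.780000, u=-4.030793:
  k1 = f(1.780000, -4.030793) = -3.587406
  k2 = f(2.170000, -5.429881) = -5.891421
  u ← -4.030793 + (0.39/2)·(-3.587406 + (-5.891421)) = -5.879164
u(2.17) ≈ -5.8792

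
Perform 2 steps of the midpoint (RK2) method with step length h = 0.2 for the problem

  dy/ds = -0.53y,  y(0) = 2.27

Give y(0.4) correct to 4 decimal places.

Midpoint: k1 = f(s_n, y_n); k2 = f(s_n + h/2, y_n + (h/2)·k1); y_{n+1} = y_n + h·k2.
s=0.000000, y=2.270000:
  k1 = f(0.000000, 2.270000) = -1.203100
  k2 = f(0.100000, 2.149690) = -1.139336
  y ← 2.270000 + 0.2·(-1.139336) = 2.042133
s=0.200000, y=2.042133:
  k1 = f(0.200000, 2.042133) = -1.082330
  k2 = f(0.300000, 1.933900) = -1.024967
  y ← 2.042133 + 0.2·(-1.024967) = 1.837139
y(0.4) ≈ 1.8371

1.8371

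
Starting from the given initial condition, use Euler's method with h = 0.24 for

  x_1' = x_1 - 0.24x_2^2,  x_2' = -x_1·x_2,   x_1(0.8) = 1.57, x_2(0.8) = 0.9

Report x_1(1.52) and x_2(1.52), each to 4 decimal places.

Euler on (x_1,x_2): x_1_{n+1} = x_1_n + h·x_1', x_2_{n+1} = x_2_n + h·x_2'.
0.800000: (1.570000, 0.900000); f=(1.375600, -1.413000) → (1.900144, 0.560880)
1.040000: (1.900144, 0.560880); f=(1.824643, -1.065753) → (2.338058, 0.305099)
1.280000: (2.338058, 0.305099); f=(2.315718, -0.713340) → (2.893831, 0.133898)
(x_1(1.52), x_2(1.52)) ≈ (2.8938, 0.1339)

2.8938, 0.1339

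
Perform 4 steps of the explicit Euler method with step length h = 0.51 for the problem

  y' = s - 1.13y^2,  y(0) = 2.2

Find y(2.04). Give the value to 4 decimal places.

Euler: y_{n+1} = y_n + h·f(s_n, y_n).
s=0.000000, y=2.200000: f=-5.469200 → y ← 2.200000 + 0.51·(-5.469200) = -0.589292
s=0.510000, y=-0.589292: f=0.117590 → y ← -0.589292 + 0.51·0.117590 = -0.529321
s=1.020000, y=-0.529321: f=0.703396 → y ← -0.529321 + 0.51·0.703396 = -0.170589
s=1.530000, y=-0.170589: f=1.497116 → y ← -0.170589 + 0.51·1.497116 = 0.592940
y(2.04) ≈ 0.5929

0.5929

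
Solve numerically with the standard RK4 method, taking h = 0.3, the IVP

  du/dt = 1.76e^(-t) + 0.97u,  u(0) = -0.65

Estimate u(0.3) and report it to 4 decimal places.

RK4: k1 = f(t_n, u_n); k2 = f(t_n + h/2, u_n + (h/2)·k1); k3 = f(t_n + h/2, u_n + (h/2)·k2); k4 = f(t_n + h, u_n + h·k3); u_{n+1} = u_n + (h/6)·(k1 + 2k2 + 2k3 + k4).
t=0.000000, u=-0.650000:
  k1 = f(0.000000, -0.650000) = 1.129500
  k2 = f(0.150000, -0.480575) = 1.048688
  k3 = f(0.150000, -0.492697) = 1.036930
  k4 = f(0.300000, -0.338921) = 0.975087
  u ← -0.650000 + (0.3/6)·(k1 + 2k2 + 2k3 + k4) = -0.336209
u(0.3) ≈ -0.3362

-0.3362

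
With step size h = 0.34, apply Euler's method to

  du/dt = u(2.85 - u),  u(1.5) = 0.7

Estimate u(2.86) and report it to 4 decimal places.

Euler: u_{n+1} = u_n + h·f(t_n, u_n).
t=1.500000, u=0.700000: f=1.505000 → u ← 0.700000 + 0.34·1.505000 = 1.211700
t=1.840000, u=1.211700: f=1.985128 → u ← 1.211700 + 0.34·1.985128 = 1.886644
t=2.180000, u=1.886644: f=1.817510 → u ← 1.886644 + 0.34·1.817510 = 2.504597
t=2.520000, u=2.504597: f=0.865095 → u ← 2.504597 + 0.34·0.865095 = 2.798729
u(2.86) ≈ 2.7987

2.7987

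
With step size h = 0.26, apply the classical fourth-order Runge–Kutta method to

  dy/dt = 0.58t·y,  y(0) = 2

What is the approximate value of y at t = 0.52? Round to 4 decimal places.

2.1631

RK4: k1 = f(t_n, y_n); k2 = f(t_n + h/2, y_n + (h/2)·k1); k3 = f(t_n + h/2, y_n + (h/2)·k2); k4 = f(t_n + h, y_n + h·k3); y_{n+1} = y_n + (h/6)·(k1 + 2k2 + 2k3 + k4).
t=0.000000, y=2.000000:
  k1 = f(0.000000, 2.000000) = 0.000000
  k2 = f(0.130000, 2.000000) = 0.150800
  k3 = f(0.130000, 2.019604) = 0.152278
  k4 = f(0.260000, 2.039592) = 0.307571
  y ← 2.000000 + (0.26/6)·(k1 + 2k2 + 2k3 + k4) = 2.039595
t=0.260000, y=2.039595:
  k1 = f(0.260000, 2.039595) = 0.307571
  k2 = f(0.390000, 2.079579) = 0.470401
  k3 = f(0.390000, 2.100747) = 0.475189
  k4 = f(0.520000, 2.163144) = 0.652404
  y ← 2.039595 + (0.26/6)·(k1 + 2k2 + 2k3 + k4) = 2.163145
y(0.52) ≈ 2.1631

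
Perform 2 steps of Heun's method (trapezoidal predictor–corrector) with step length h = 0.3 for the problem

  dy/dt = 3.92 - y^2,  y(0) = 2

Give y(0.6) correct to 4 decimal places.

1.9853

Heun: k1 = f(t_n, y_n); k2 = f(t_n + h, y_n + h·k1); y_{n+1} = y_n + (h/2)·(k1 + k2).
t=0.000000, y=2.000000:
  k1 = f(0.000000, 2.000000) = -0.080000
  k2 = f(0.300000, 1.976000) = 0.015424
  y ← 2.000000 + (0.3/2)·(-0.080000 + 0.015424) = 1.990314
t=0.300000, y=1.990314:
  k1 = f(0.300000, 1.990314) = -0.041348
  k2 = f(0.600000, 1.977909) = 0.007875
  y ← 1.990314 + (0.3/2)·(-0.041348 + 0.007875) = 1.985293
y(0.6) ≈ 1.9853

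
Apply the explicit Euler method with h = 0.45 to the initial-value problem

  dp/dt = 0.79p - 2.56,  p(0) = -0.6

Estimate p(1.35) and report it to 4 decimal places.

-6.3245

Euler: p_{n+1} = p_n + h·f(t_n, p_n).
t=0.000000, p=-0.600000: f=-3.034000 → p ← -0.600000 + 0.45·(-3.034000) = -1.965300
t=0.450000, p=-1.965300: f=-4.112587 → p ← -1.965300 + 0.45·(-4.112587) = -3.815964
t=0.900000, p=-3.815964: f=-5.574612 → p ← -3.815964 + 0.45·(-5.574612) = -6.324539
p(1.35) ≈ -6.3245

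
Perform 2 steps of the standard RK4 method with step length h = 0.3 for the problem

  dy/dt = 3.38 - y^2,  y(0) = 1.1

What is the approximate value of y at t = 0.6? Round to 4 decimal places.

1.7357

RK4: k1 = f(t_n, y_n); k2 = f(t_n + h/2, y_n + (h/2)·k1); k3 = f(t_n + h/2, y_n + (h/2)·k2); k4 = f(t_n + h, y_n + h·k3); y_{n+1} = y_n + (h/6)·(k1 + 2k2 + 2k3 + k4).
t=0.000000, y=1.100000:
  k1 = f(0.000000, 1.100000) = 2.170000
  k2 = f(0.150000, 1.425500) = 1.347950
  k3 = f(0.150000, 1.302192) = 1.684295
  k4 = f(0.300000, 1.605288) = 0.803049
  y ← 1.100000 + (0.3/6)·(k1 + 2k2 + 2k3 + k4) = 1.551877
t=0.300000, y=1.551877:
  k1 = f(0.300000, 1.551877) = 0.971678
  k2 = f(0.450000, 1.697629) = 0.498057
  k3 = f(0.450000, 1.626585) = 0.734220
  k4 = f(0.600000, 1.772143) = 0.239510
  y ← 1.551877 + (0.3/6)·(k1 + 2k2 + 2k3 + k4) = 1.735664
y(0.6) ≈ 1.7357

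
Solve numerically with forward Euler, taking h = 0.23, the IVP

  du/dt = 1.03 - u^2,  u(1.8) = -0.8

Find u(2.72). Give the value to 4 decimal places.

-0.2386

Euler: u_{n+1} = u_n + h·f(t_n, u_n).
t=1.800000, u=-0.800000: f=0.390000 → u ← -0.800000 + 0.23·0.390000 = -0.710300
t=2.030000, u=-0.710300: f=0.525474 → u ← -0.710300 + 0.23·0.525474 = -0.589441
t=2.260000, u=-0.589441: f=0.682559 → u ← -0.589441 + 0.23·0.682559 = -0.432452
t=2.490000, u=-0.432452: f=0.842985 → u ← -0.432452 + 0.23·0.842985 = -0.238566
u(2.72) ≈ -0.2386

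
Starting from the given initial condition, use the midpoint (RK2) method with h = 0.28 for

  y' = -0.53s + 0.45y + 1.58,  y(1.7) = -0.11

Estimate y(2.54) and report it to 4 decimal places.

0.3213

Midpoint: k1 = f(s_n, y_n); k2 = f(s_n + h/2, y_n + (h/2)·k1); y_{n+1} = y_n + h·k2.
s=1.700000, y=-0.110000:
  k1 = f(1.700000, -0.110000) = 0.629500
  k2 = f(1.840000, -0.021870) = 0.594959
  y ← -0.110000 + 0.28·0.594959 = 0.056588
s=1.980000, y=0.056588:
  k1 = f(1.980000, 0.056588) = 0.556065
  k2 = f(2.120000, 0.134437) = 0.516897
  y ← 0.056588 + 0.28·0.516897 = 0.201319
s=2.260000, y=0.201319:
  k1 = f(2.260000, 0.201319) = 0.472794
  k2 = f(2.400000, 0.267511) = 0.428380
  y ← 0.201319 + 0.28·0.428380 = 0.321266
y(2.54) ≈ 0.3213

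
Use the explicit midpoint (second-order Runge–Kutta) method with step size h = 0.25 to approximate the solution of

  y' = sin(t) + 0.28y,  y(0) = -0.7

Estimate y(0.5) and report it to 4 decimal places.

-0.6779

Midpoint: k1 = f(t_n, y_n); k2 = f(t_n + h/2, y_n + (h/2)·k1); y_{n+1} = y_n + h·k2.
t=0.000000, y=-0.700000:
  k1 = f(0.000000, -0.700000) = -0.196000
  k2 = f(0.125000, -0.724500) = -0.078185
  y ← -0.700000 + 0.25·(-0.078185) = -0.719546
t=0.250000, y=-0.719546:
  k1 = f(0.250000, -0.719546) = 0.045931
  k2 = f(0.375000, -0.713805) = 0.166407
  y ← -0.719546 + 0.25·0.166407 = -0.677945
y(0.5) ≈ -0.6779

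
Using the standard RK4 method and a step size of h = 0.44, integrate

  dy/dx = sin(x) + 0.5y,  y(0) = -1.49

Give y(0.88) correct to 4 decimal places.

RK4: k1 = f(x_n, y_n); k2 = f(x_n + h/2, y_n + (h/2)·k1); k3 = f(x_n + h/2, y_n + (h/2)·k2); k4 = f(x_n + h, y_n + h·k3); y_{n+1} = y_n + (h/6)·(k1 + 2k2 + 2k3 + k4).
x=0.000000, y=-1.490000:
  k1 = f(0.000000, -1.490000) = -0.745000
  k2 = f(0.220000, -1.653900) = -0.608720
  k3 = f(0.220000, -1.623918) = -0.593730
  k4 = f(0.440000, -1.751241) = -0.449681
  y ← -1.490000 + (0.44/6)·(k1 + 2k2 + 2k3 + k4) = -1.753969
x=0.440000, y=-1.753969:
  k1 = f(0.440000, -1.753969) = -0.451045
  k2 = f(0.660000, -1.853199) = -0.313483
  k3 = f(0.660000, -1.822935) = -0.298351
  k4 = f(0.880000, -1.885244) = -0.171883
  y ← -1.753969 + (0.44/6)·(k1 + 2k2 + 2k3 + k4) = -1.889386
y(0.88) ≈ -1.8894

-1.8894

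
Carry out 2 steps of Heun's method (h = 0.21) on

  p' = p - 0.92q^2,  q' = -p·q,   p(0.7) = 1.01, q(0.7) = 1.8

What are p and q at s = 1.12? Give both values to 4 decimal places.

Heun on (p,q): k1 = f(s_n, state_n); k2 = f(s_n + h, state_n + h·k1); state_{n+1} = state_n + (h/2)·(k1 + k2).
0.700000: (1.010000, 1.800000)
  k1 = (-1.970800, -1.818000)
  predictor → (0.596132, 1.418220)
  k2 = (-1.254308, -0.845446)
  → (0.671364, 1.520338)
0.910000: (0.671364, 1.520338)
  k1 = (-1.455150, -1.020700)
  predictor → (0.365782, 1.305991)
  k2 = (-1.203382, -0.477708)
  → (0.392218, 1.363005)
(p(1.12), q(1.12)) ≈ (0.3922, 1.3630)

0.3922, 1.3630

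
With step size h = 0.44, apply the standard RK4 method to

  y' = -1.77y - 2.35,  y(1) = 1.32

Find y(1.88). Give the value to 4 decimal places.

RK4: k1 = f(s_n, y_n); k2 = f(s_n + h/2, y_n + (h/2)·k1); k3 = f(s_n + h/2, y_n + (h/2)·k2); k4 = f(s_n + h, y_n + h·k3); y_{n+1} = y_n + (h/6)·(k1 + 2k2 + 2k3 + k4).
s=1.000000, y=1.320000:
  k1 = f(1.000000, 1.320000) = -4.686400
  k2 = f(1.220000, 0.288992) = -2.861516
  k3 = f(1.220000, 0.690467) = -3.572126
  k4 = f(1.440000, -0.251735) = -1.904428
  y ← 1.320000 + (0.44/6)·(k1 + 2k2 + 2k3 + k4) = -0.106928
s=1.440000, y=-0.106928:
  k1 = f(1.440000, -0.106928) = -2.160737
  k2 = f(1.660000, -0.582290) = -1.319346
  k3 = f(1.660000, -0.397184) = -1.646984
  k4 = f(1.880000, -0.831601) = -0.878066
  y ← -0.106928 + (0.44/6)·(k1 + 2k2 + 2k3 + k4) = -0.764835
y(1.88) ≈ -0.7648

-0.7648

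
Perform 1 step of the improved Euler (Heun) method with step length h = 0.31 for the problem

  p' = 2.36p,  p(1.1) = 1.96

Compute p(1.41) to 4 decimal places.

Heun: k1 = f(t_n, p_n); k2 = f(t_n + h, p_n + h·k1); p_{n+1} = p_n + (h/2)·(k1 + k2).
t=1.100000, p=1.960000:
  k1 = f(1.100000, 1.960000) = 4.625600
  k2 = f(1.410000, 3.393936) = 8.009689
  p ← 1.960000 + (0.31/2)·(4.625600 + 8.009689) = 3.918470
p(1.41) ≈ 3.9185

3.9185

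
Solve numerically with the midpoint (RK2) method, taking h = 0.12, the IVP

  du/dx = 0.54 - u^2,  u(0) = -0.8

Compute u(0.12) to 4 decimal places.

-0.8132

Midpoint: k1 = f(x_n, u_n); k2 = f(x_n + h/2, u_n + (h/2)·k1); u_{n+1} = u_n + h·k2.
x=0.000000, u=-0.800000:
  k1 = f(0.000000, -0.800000) = -0.100000
  k2 = f(0.060000, -0.806000) = -0.109636
  u ← -0.800000 + 0.12·(-0.109636) = -0.813156
u(0.12) ≈ -0.8132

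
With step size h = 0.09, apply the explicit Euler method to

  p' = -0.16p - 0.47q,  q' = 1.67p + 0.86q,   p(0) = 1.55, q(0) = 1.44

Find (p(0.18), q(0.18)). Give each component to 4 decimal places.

Euler on (p,q): p_{n+1} = p_n + h·p', q_{n+1} = q_n + h·q'.
0.000000: (1.550000, 1.440000); f=(-0.924800, 3.826900) → (1.466768, 1.784421)
0.090000: (1.466768, 1.784421); f=(-1.073361, 3.984105) → (1.370166, 2.142990)
(p(0.18), q(0.18)) ≈ (1.3702, 2.1430)

1.3702, 2.1430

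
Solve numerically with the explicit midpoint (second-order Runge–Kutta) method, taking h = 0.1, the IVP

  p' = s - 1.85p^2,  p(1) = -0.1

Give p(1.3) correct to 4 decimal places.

0.2380

Midpoint: k1 = f(s_n, p_n); k2 = f(s_n + h/2, p_n + (h/2)·k1); p_{n+1} = p_n + h·k2.
s=1.000000, p=-0.100000:
  k1 = f(1.000000, -0.100000) = 0.981500
  k2 = f(1.050000, -0.050925) = 1.045202
  p ← -0.100000 + 0.1·1.045202 = 0.004520
s=1.100000, p=0.004520:
  k1 = f(1.100000, 0.004520) = 1.099962
  k2 = f(1.150000, 0.059518) = 1.143446
  p ← 0.004520 + 0.1·1.143446 = 0.118865
s=1.200000, p=0.118865:
  k1 = f(1.200000, 0.118865) = 1.173862
  k2 = f(1.250000, 0.177558) = 1.191675
  p ← 0.118865 + 0.1·1.191675 = 0.238032
p(1.3) ≈ 0.2380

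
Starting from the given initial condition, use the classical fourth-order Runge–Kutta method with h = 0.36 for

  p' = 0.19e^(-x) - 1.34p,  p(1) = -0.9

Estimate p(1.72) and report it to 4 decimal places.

-0.3215

RK4: k1 = f(x_n, p_n); k2 = f(x_n + h/2, p_n + (h/2)·k1); k3 = f(x_n + h/2, p_n + (h/2)·k2); k4 = f(x_n + h, p_n + h·k3); p_{n+1} = p_n + (h/6)·(k1 + 2k2 + 2k3 + k4).
x=1.000000, p=-0.900000:
  k1 = f(1.000000, -0.900000) = 1.275897
  k2 = f(1.180000, -0.670339) = 0.956637
  k3 = f(1.180000, -0.727805) = 1.033642
  k4 = f(1.360000, -0.527889) = 0.756137
  p ← -0.900000 + (0.36/6)·(k1 + 2k2 + 2k3 + k4) = -0.539245
x=1.360000, p=-0.539245:
  k1 = f(1.360000, -0.539245) = 0.771353
  k2 = f(1.540000, -0.400401) = 0.577270
  k3 = f(1.540000, -0.435336) = 0.624083
  k4 = f(1.720000, -0.314575) = 0.455553
  p ← -0.539245 + (0.36/6)·(k1 + 2k2 + 2k3 + k4) = -0.321468
p(1.72) ≈ -0.3215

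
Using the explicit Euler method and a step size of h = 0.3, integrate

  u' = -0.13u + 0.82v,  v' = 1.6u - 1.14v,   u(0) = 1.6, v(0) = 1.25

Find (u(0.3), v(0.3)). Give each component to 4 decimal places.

1.8451, 1.5905

Euler on (u,v): u_{n+1} = u_n + h·u', v_{n+1} = v_n + h·v'.
0.000000: (1.600000, 1.250000); f=(0.817000, 1.135000) → (1.845100, 1.590500)
(u(0.3), v(0.3)) ≈ (1.8451, 1.5905)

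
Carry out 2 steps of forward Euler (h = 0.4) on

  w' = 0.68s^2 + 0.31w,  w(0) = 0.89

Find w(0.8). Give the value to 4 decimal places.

1.1679

Euler: w_{n+1} = w_n + h·f(s_n, w_n).
s=0.000000, w=0.890000: f=0.275900 → w ← 0.890000 + 0.4·0.275900 = 1.000360
s=0.400000, w=1.000360: f=0.418912 → w ← 1.000360 + 0.4·0.418912 = 1.167925
w(0.8) ≈ 1.1679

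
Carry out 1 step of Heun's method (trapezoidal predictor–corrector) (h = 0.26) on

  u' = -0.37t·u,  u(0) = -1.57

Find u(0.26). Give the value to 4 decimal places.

Heun: k1 = f(t_n, u_n); k2 = f(t_n + h, u_n + h·k1); u_{n+1} = u_n + (h/2)·(k1 + k2).
t=0.000000, u=-1.570000:
  k1 = f(0.000000, -1.570000) = 0.000000
  k2 = f(0.260000, -1.570000) = 0.151034
  u ← -1.570000 + (0.26/2)·(0.000000 + 0.151034) = -1.550366
u(0.26) ≈ -1.5504

-1.5504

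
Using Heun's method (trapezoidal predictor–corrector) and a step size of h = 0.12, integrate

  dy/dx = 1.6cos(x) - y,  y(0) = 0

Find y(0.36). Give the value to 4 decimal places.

0.4706

Heun: k1 = f(x_n, y_n); k2 = f(x_n + h, y_n + h·k1); y_{n+1} = y_n + (h/2)·(k1 + k2).
x=0.000000, y=0.000000:
  k1 = f(0.000000, 0.000000) = 1.600000
  k2 = f(0.120000, 0.192000) = 1.396494
  y ← 0.000000 + (0.12/2)·(1.600000 + 1.396494) = 0.179790
x=0.120000, y=0.179790:
  k1 = f(0.120000, 0.179790) = 1.408704
  k2 = f(0.240000, 0.348834) = 1.205307
  y ← 0.179790 + (0.12/2)·(1.408704 + 1.205307) = 0.336630
x=0.240000, y=0.336630:
  k1 = f(0.240000, 0.336630) = 1.217510
  k2 = f(0.360000, 0.482732) = 1.014703
  y ← 0.336630 + (0.12/2)·(1.217510 + 1.014703) = 0.470563
y(0.36) ≈ 0.4706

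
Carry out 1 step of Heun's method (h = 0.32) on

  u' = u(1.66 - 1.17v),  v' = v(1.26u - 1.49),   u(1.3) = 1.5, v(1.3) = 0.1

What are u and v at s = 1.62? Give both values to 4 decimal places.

Heun on (u,v): k1 = f(s_n, state_n); k2 = f(s_n + h, state_n + h·k1); state_{n+1} = state_n + (h/2)·(k1 + k2).
1.300000: (1.500000, 0.100000)
  k1 = (2.314500, 0.040000)
  predictor → (2.240640, 0.112800)
  k2 = (3.423752, 0.150386)
  → (2.418120, 0.130462)
(u(1.62), v(1.62)) ≈ (2.4181, 0.1305)

2.4181, 0.1305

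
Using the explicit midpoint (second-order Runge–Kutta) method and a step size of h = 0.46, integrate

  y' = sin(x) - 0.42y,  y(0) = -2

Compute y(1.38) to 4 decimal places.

Midpoint: k1 = f(x_n, y_n); k2 = f(x_n + h/2, y_n + (h/2)·k1); y_{n+1} = y_n + h·k2.
x=0.000000, y=-2.000000:
  k1 = f(0.000000, -2.000000) = 0.840000
  k2 = f(0.230000, -1.806800) = 0.986834
  y ← -2.000000 + 0.46·0.986834 = -1.546057
x=0.460000, y=-1.546057:
  k1 = f(0.460000, -1.546057) = 1.093292
  k2 = f(0.690000, -1.294599) = 1.180269
  y ← -1.546057 + 0.46·1.180269 = -1.003133
x=0.920000, y=-1.003133:
  k1 = f(0.920000, -1.003133) = 1.216917
  k2 = f(1.150000, -0.723242) = 1.216526
  y ← -1.003133 + 0.46·1.216526 = -0.443531
y(1.38) ≈ -0.4435

-0.4435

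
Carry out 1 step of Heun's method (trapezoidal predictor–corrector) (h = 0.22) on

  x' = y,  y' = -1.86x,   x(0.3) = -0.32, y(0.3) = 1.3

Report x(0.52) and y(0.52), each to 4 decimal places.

Heun on (x,y): k1 = f(t_n, state_n); k2 = f(t_n + h, state_n + h·k1); state_{n+1} = state_n + (h/2)·(k1 + k2).
0.300000: (-0.320000, 1.300000)
  k1 = (1.300000, 0.595200)
  predictor → (-0.034000, 1.430944)
  k2 = (1.430944, 0.063240)
  → (-0.019596, 1.372428)
(x(0.52), y(0.52)) ≈ (-0.0196, 1.3724)

-0.0196, 1.3724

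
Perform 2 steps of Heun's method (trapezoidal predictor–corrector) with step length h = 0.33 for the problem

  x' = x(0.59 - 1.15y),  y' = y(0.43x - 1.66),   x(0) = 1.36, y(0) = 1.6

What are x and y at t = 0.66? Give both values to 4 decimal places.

Heun on (x,y): k1 = f(t_n, state_n); k2 = f(t_n + h, state_n + h·k1); state_{n+1} = state_n + (h/2)·(k1 + k2).
0.000000: (1.360000, 1.600000)
  k1 = (-1.700000, -1.720320)
  predictor → (0.799000, 1.032294)
  k2 = (-0.477114, -1.358943)
  → (1.000776, 1.091922)
0.330000: (1.000776, 1.091922)
  k1 = (-0.666227, -1.342699)
  predictor → (0.780921, 0.648831)
  k2 = (-0.121945, -0.859184)
  → (0.870728, 0.728611)
(x(0.66), y(0.66)) ≈ (0.8707, 0.7286)

0.8707, 0.7286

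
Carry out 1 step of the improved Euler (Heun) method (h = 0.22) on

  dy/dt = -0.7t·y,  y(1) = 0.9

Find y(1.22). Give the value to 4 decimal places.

Heun: k1 = f(t_n, y_n); k2 = f(t_n + h, y_n + h·k1); y_{n+1} = y_n + (h/2)·(k1 + k2).
t=1.000000, y=0.900000:
  k1 = f(1.000000, 0.900000) = -0.630000
  k2 = f(1.220000, 0.761400) = -0.650236
  y ← 0.900000 + (0.22/2)·(-0.630000 + (-0.650236)) = 0.759174
y(1.22) ≈ 0.7592

0.7592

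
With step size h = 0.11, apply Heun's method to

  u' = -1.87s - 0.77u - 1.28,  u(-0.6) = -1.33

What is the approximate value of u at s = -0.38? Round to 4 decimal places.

Heun: k1 = f(s_n, u_n); k2 = f(s_n + h, u_n + h·k1); u_{n+1} = u_n + (h/2)·(k1 + k2).
s=-0.600000, u=-1.330000:
  k1 = f(-0.600000, -1.330000) = 0.866100
  k2 = f(-0.490000, -1.234729) = 0.587041
  u ← -1.330000 + (0.11/2)·(0.866100 + 0.587041) = -1.250077
s=-0.490000, u=-1.250077:
  k1 = f(-0.490000, -1.250077) = 0.598859
  k2 = f(-0.380000, -1.184203) = 0.342436
  u ← -1.250077 + (0.11/2)·(0.598859 + 0.342436) = -1.198306
u(-0.38) ≈ -1.1983

-1.1983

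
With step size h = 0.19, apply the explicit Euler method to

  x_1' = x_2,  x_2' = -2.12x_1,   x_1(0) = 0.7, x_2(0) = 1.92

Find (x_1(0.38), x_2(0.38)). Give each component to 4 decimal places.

Euler on (x_1,x_2): x_1_{n+1} = x_1_n + h·x_1', x_2_{n+1} = x_2_n + h·x_2'.
0.000000: (0.700000, 1.920000); f=(1.920000, -1.484000) → (1.064800, 1.638040)
0.190000: (1.064800, 1.638040); f=(1.638040, -2.257376) → (1.376028, 1.209139)
(x_1(0.38), x_2(0.38)) ≈ (1.3760, 1.2091)

1.3760, 1.2091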